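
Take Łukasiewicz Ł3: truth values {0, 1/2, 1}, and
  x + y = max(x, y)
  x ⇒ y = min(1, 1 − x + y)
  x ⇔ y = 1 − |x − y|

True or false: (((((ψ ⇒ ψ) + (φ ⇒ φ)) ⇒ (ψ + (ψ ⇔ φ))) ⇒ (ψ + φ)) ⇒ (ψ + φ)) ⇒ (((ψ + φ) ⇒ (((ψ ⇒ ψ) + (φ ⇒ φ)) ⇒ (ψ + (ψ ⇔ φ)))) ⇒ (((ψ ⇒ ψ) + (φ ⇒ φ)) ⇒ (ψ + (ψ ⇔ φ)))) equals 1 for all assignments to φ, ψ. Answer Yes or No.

Yes

φ = 0, ψ = 0 ↦ 1
φ = 0, ψ = 1/2 ↦ 1
φ = 0, ψ = 1 ↦ 1
φ = 1/2, ψ = 0 ↦ 1
φ = 1/2, ψ = 1/2 ↦ 1
φ = 1/2, ψ = 1 ↦ 1
φ = 1, ψ = 0 ↦ 1
φ = 1, ψ = 1/2 ↦ 1
φ = 1, ψ = 1 ↦ 1
Every assignment gives a value ≥ 1.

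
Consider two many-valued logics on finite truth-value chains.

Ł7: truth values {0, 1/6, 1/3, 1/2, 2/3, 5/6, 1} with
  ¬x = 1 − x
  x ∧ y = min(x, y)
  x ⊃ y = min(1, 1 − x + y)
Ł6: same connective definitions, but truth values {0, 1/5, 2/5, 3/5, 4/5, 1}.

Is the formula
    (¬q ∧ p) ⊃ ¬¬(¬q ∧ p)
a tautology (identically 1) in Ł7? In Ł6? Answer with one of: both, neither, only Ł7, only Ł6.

both

In Ł7: every assignment gives 1 — tautology.
In Ł6: every assignment gives 1 — tautology.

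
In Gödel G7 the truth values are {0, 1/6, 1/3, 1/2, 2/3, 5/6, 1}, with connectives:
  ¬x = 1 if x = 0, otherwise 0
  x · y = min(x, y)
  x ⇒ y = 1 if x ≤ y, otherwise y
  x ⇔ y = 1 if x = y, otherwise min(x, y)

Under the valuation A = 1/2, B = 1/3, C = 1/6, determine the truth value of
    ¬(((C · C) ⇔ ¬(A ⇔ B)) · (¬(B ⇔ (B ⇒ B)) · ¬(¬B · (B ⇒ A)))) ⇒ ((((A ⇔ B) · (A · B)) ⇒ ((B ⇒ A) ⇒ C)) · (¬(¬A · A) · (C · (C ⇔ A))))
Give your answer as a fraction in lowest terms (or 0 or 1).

C · C = 1/6 · 1/6 = 1/6
A ⇔ B = 1/2 ⇔ 1/3 = 1/3
¬(A ⇔ B) = ¬1/3 = 0
(C · C) ⇔ ¬(A ⇔ B) = 1/6 ⇔ 0 = 0
B ⇒ B = 1/3 ⇒ 1/3 = 1
B ⇔ (B ⇒ B) = 1/3 ⇔ 1 = 1/3
¬(B ⇔ (B ⇒ B)) = ¬1/3 = 0
¬B = ¬1/3 = 0
B ⇒ A = 1/3 ⇒ 1/2 = 1
¬B · (B ⇒ A) = 0 · 1 = 0
¬(¬B · (B ⇒ A)) = ¬0 = 1
¬(B ⇔ (B ⇒ B)) · ¬(¬B · (B ⇒ A)) = 0 · 1 = 0
((C · C) ⇔ ¬(A ⇔ B)) · (¬(B ⇔ (B ⇒ B)) · ¬(¬B · (B ⇒ A))) = 0 · 0 = 0
¬(((C · C) ⇔ ¬(A ⇔ B)) · (¬(B ⇔ (B ⇒ B)) · ¬(¬B · (B ⇒ A)))) = ¬0 = 1
A ⇔ B = 1/2 ⇔ 1/3 = 1/3
A · B = 1/2 · 1/3 = 1/3
(A ⇔ B) · (A · B) = 1/3 · 1/3 = 1/3
B ⇒ A = 1/3 ⇒ 1/2 = 1
(B ⇒ A) ⇒ C = 1 ⇒ 1/6 = 1/6
((A ⇔ B) · (A · B)) ⇒ ((B ⇒ A) ⇒ C) = 1/3 ⇒ 1/6 = 1/6
¬A = ¬1/2 = 0
¬A · A = 0 · 1/2 = 0
¬(¬A · A) = ¬0 = 1
C ⇔ A = 1/6 ⇔ 1/2 = 1/6
C · (C ⇔ A) = 1/6 · 1/6 = 1/6
¬(¬A · A) · (C · (C ⇔ A)) = 1 · 1/6 = 1/6
(((A ⇔ B) · (A · B)) ⇒ ((B ⇒ A) ⇒ C)) · (¬(¬A · A) · (C · (C ⇔ A))) = 1/6 · 1/6 = 1/6
¬(((C · C) ⇔ ¬(A ⇔ B)) · (¬(B ⇔ (B ⇒ B)) · ¬(¬B · (B ⇒ A)))) ⇒ ((((A ⇔ B) · (A · B)) ⇒ ((B ⇒ A) ⇒ C)) · (¬(¬A · A) · (C · (C ⇔ A)))) = 1 ⇒ 1/6 = 1/6

1/6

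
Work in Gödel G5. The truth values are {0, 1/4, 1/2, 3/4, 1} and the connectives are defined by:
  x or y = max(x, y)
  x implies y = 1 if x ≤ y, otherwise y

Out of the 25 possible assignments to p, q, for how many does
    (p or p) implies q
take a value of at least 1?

15

value 1: 15 assignments (counts)
value 3/4: 1 assignment
value 1/2: 2 assignments
value 1/4: 3 assignments
value 0: 4 assignments
So 15 of the 25 assignments meet the threshold.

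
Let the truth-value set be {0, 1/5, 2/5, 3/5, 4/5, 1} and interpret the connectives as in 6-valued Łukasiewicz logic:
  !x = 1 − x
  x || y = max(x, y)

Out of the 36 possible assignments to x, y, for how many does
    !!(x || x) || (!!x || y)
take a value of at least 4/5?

20

value 1: 11 assignments (counts)
value 4/5: 9 assignments (counts)
value 3/5: 7 assignments
value 2/5: 5 assignments
value 1/5: 3 assignments
value 0: 1 assignment
So 20 of the 36 assignments meet the threshold.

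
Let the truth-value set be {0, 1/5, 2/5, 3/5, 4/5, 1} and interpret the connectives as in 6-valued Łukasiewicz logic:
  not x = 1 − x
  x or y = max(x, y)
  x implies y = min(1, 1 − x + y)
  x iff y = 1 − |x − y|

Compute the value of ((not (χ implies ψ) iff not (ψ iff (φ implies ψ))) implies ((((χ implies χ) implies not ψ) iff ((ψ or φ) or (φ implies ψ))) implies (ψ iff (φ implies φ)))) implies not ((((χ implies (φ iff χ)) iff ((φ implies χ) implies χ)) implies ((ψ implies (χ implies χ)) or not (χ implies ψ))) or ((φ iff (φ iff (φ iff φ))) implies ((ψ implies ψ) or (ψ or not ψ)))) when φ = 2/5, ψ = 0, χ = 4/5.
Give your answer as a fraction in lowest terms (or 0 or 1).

2/5

χ implies ψ = 4/5 implies 0 = 1/5
not (χ implies ψ) = not 1/5 = 4/5
φ implies ψ = 2/5 implies 0 = 3/5
ψ iff (φ implies ψ) = 0 iff 3/5 = 2/5
not (ψ iff (φ implies ψ)) = not 2/5 = 3/5
not (χ implies ψ) iff not (ψ iff (φ implies ψ)) = 4/5 iff 3/5 = 4/5
χ implies χ = 4/5 implies 4/5 = 1
not ψ = not 0 = 1
(χ implies χ) implies not ψ = 1 implies 1 = 1
ψ or φ = 0 or 2/5 = 2/5
φ implies ψ = 2/5 implies 0 = 3/5
(ψ or φ) or (φ implies ψ) = 2/5 or 3/5 = 3/5
((χ implies χ) implies not ψ) iff ((ψ or φ) or (φ implies ψ)) = 1 iff 3/5 = 3/5
φ implies φ = 2/5 implies 2/5 = 1
ψ iff (φ implies φ) = 0 iff 1 = 0
(((χ implies χ) implies not ψ) iff ((ψ or φ) or (φ implies ψ))) implies (ψ iff (φ implies φ)) = 3/5 implies 0 = 2/5
(not (χ implies ψ) iff not (ψ iff (φ implies ψ))) implies ((((χ implies χ) implies not ψ) iff ((ψ or φ) or (φ implies ψ))) implies (ψ iff (φ implies φ))) = 4/5 implies 2/5 = 3/5
φ iff χ = 2/5 iff 4/5 = 3/5
χ implies (φ iff χ) = 4/5 implies 3/5 = 4/5
φ implies χ = 2/5 implies 4/5 = 1
(φ implies χ) implies χ = 1 implies 4/5 = 4/5
(χ implies (φ iff χ)) iff ((φ implies χ) implies χ) = 4/5 iff 4/5 = 1
χ implies χ = 4/5 implies 4/5 = 1
ψ implies (χ implies χ) = 0 implies 1 = 1
χ implies ψ = 4/5 implies 0 = 1/5
not (χ implies ψ) = not 1/5 = 4/5
(ψ implies (χ implies χ)) or not (χ implies ψ) = 1 or 4/5 = 1
((χ implies (φ iff χ)) iff ((φ implies χ) implies χ)) implies ((ψ implies (χ implies χ)) or not (χ implies ψ)) = 1 implies 1 = 1
φ iff φ = 2/5 iff 2/5 = 1
φ iff (φ iff φ) = 2/5 iff 1 = 2/5
φ iff (φ iff (φ iff φ)) = 2/5 iff 2/5 = 1
ψ implies ψ = 0 implies 0 = 1
not ψ = not 0 = 1
ψ or not ψ = 0 or 1 = 1
(ψ implies ψ) or (ψ or not ψ) = 1 or 1 = 1
(φ iff (φ iff (φ iff φ))) implies ((ψ implies ψ) or (ψ or not ψ)) = 1 implies 1 = 1
(((χ implies (φ iff χ)) iff ((φ implies χ) implies χ)) implies ((ψ implies (χ implies χ)) or not (χ implies ψ))) or ((φ iff (φ iff (φ iff φ))) implies ((ψ implies ψ) or (ψ or not ψ))) = 1 or 1 = 1
not ((((χ implies (φ iff χ)) iff ((φ implies χ) implies χ)) implies ((ψ implies (χ implies χ)) or not (χ implies ψ))) or ((φ iff (φ iff (φ iff φ))) implies ((ψ implies ψ) or (ψ or not ψ)))) = not 1 = 0
((not (χ implies ψ) iff not (ψ iff (φ implies ψ))) implies ((((χ implies χ) implies not ψ) iff ((ψ or φ) or (φ implies ψ))) implies (ψ iff (φ implies φ)))) implies not ((((χ implies (φ iff χ)) iff ((φ implies χ) implies χ)) implies ((ψ implies (χ implies χ)) or not (χ implies ψ))) or ((φ iff (φ iff (φ iff φ))) implies ((ψ implies ψ) or (ψ or not ψ)))) = 3/5 implies 0 = 2/5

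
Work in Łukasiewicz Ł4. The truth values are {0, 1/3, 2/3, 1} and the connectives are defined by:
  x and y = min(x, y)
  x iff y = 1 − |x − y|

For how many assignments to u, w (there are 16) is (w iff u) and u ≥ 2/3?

u = 0, w = 0 ↦ 0  <
u = 0, w = 1/3 ↦ 0  <
u = 0, w = 2/3 ↦ 0  <
u = 0, w = 1 ↦ 0  <
u = 1/3, w = 0 ↦ 1/3  <
u = 1/3, w = 1/3 ↦ 1/3  <
u = 1/3, w = 2/3 ↦ 1/3  <
u = 1/3, w = 1 ↦ 1/3  <
u = 2/3, w = 0 ↦ 1/3  <
u = 2/3, w = 1/3 ↦ 2/3  ≥
u = 2/3, w = 2/3 ↦ 2/3  ≥
u = 2/3, w = 1 ↦ 2/3  ≥
u = 1, w = 0 ↦ 0  <
u = 1, w = 1/3 ↦ 1/3  <
u = 1, w = 2/3 ↦ 2/3  ≥
u = 1, w = 1 ↦ 1  ≥
So 5 of the 16 assignments meet the threshold.

5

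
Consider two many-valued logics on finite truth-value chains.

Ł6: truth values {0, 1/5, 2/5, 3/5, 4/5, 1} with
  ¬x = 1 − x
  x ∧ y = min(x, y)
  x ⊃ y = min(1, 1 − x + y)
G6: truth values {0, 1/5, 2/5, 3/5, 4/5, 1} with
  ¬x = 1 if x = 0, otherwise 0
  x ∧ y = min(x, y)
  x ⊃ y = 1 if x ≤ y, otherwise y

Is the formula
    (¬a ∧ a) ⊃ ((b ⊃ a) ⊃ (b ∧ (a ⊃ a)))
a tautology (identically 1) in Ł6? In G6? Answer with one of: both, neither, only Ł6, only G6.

only G6

In Ł6: at a = 1/5, b = 0 the value is 4/5 — not a tautology.
In G6: every assignment gives 1 — tautology.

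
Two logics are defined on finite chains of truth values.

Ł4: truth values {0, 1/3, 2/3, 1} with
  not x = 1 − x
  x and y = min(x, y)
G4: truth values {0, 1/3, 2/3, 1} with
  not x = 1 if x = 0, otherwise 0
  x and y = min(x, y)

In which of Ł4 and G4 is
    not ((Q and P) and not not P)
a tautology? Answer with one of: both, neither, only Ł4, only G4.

In Ł4: at P = 1/3, Q = 1/3 the value is 2/3 — not a tautology.
In G4: at P = 1/3, Q = 1/3 the value is 0 — not a tautology.

neither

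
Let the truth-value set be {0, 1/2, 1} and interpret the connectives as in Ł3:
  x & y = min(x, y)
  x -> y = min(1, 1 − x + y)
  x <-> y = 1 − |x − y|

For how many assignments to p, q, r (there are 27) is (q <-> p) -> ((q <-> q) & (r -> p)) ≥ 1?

23

value 1: 23 assignments (counts)
value 1/2: 3 assignments
value 0: 1 assignment
So 23 of the 27 assignments meet the threshold.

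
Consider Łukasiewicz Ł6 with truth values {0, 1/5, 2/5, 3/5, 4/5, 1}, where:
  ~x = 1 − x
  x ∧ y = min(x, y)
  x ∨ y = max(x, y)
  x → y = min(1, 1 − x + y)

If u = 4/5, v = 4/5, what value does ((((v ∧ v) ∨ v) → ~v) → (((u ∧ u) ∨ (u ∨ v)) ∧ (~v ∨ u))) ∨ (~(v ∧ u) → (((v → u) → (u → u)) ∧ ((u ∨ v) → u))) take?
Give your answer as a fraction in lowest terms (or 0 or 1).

1

v ∧ v = 4/5 ∧ 4/5 = 4/5
(v ∧ v) ∨ v = 4/5 ∨ 4/5 = 4/5
~v = ~4/5 = 1/5
((v ∧ v) ∨ v) → ~v = 4/5 → 1/5 = 2/5
u ∧ u = 4/5 ∧ 4/5 = 4/5
u ∨ v = 4/5 ∨ 4/5 = 4/5
(u ∧ u) ∨ (u ∨ v) = 4/5 ∨ 4/5 = 4/5
~v = ~4/5 = 1/5
~v ∨ u = 1/5 ∨ 4/5 = 4/5
((u ∧ u) ∨ (u ∨ v)) ∧ (~v ∨ u) = 4/5 ∧ 4/5 = 4/5
(((v ∧ v) ∨ v) → ~v) → (((u ∧ u) ∨ (u ∨ v)) ∧ (~v ∨ u)) = 2/5 → 4/5 = 1
v ∧ u = 4/5 ∧ 4/5 = 4/5
~(v ∧ u) = ~4/5 = 1/5
v → u = 4/5 → 4/5 = 1
u → u = 4/5 → 4/5 = 1
(v → u) → (u → u) = 1 → 1 = 1
u ∨ v = 4/5 ∨ 4/5 = 4/5
(u ∨ v) → u = 4/5 → 4/5 = 1
((v → u) → (u → u)) ∧ ((u ∨ v) → u) = 1 ∧ 1 = 1
~(v ∧ u) → (((v → u) → (u → u)) ∧ ((u ∨ v) → u)) = 1/5 → 1 = 1
((((v ∧ v) ∨ v) → ~v) → (((u ∧ u) ∨ (u ∨ v)) ∧ (~v ∨ u))) ∨ (~(v ∧ u) → (((v → u) → (u → u)) ∧ ((u ∨ v) → u))) = 1 ∨ 1 = 1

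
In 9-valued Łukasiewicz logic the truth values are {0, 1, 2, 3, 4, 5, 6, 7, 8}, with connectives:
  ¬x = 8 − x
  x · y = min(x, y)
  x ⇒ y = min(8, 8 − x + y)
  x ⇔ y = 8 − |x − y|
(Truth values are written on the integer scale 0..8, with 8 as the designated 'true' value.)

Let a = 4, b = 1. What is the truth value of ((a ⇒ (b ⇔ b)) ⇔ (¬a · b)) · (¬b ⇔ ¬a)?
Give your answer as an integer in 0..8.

1

b ⇔ b = 1 ⇔ 1 = 8
a ⇒ (b ⇔ b) = 4 ⇒ 8 = 8
¬a = ¬4 = 4
¬a · b = 4 · 1 = 1
(a ⇒ (b ⇔ b)) ⇔ (¬a · b) = 8 ⇔ 1 = 1
¬b = ¬1 = 7
¬a = ¬4 = 4
¬b ⇔ ¬a = 7 ⇔ 4 = 5
((a ⇒ (b ⇔ b)) ⇔ (¬a · b)) · (¬b ⇔ ¬a) = 1 · 5 = 1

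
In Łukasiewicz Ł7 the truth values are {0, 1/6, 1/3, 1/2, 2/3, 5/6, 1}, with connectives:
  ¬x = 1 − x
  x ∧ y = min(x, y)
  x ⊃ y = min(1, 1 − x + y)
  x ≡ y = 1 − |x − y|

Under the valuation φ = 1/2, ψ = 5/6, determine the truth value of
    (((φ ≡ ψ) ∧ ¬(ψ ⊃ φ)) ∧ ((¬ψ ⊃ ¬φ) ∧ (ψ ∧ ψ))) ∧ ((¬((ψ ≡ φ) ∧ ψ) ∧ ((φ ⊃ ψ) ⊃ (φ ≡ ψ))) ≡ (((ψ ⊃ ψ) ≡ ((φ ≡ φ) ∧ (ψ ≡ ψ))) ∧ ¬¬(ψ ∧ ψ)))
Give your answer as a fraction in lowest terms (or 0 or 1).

1/3

φ ≡ ψ = 1/2 ≡ 5/6 = 2/3
ψ ⊃ φ = 5/6 ⊃ 1/2 = 2/3
¬(ψ ⊃ φ) = ¬2/3 = 1/3
(φ ≡ ψ) ∧ ¬(ψ ⊃ φ) = 2/3 ∧ 1/3 = 1/3
¬ψ = ¬5/6 = 1/6
¬φ = ¬1/2 = 1/2
¬ψ ⊃ ¬φ = 1/6 ⊃ 1/2 = 1
ψ ∧ ψ = 5/6 ∧ 5/6 = 5/6
(¬ψ ⊃ ¬φ) ∧ (ψ ∧ ψ) = 1 ∧ 5/6 = 5/6
((φ ≡ ψ) ∧ ¬(ψ ⊃ φ)) ∧ ((¬ψ ⊃ ¬φ) ∧ (ψ ∧ ψ)) = 1/3 ∧ 5/6 = 1/3
ψ ≡ φ = 5/6 ≡ 1/2 = 2/3
(ψ ≡ φ) ∧ ψ = 2/3 ∧ 5/6 = 2/3
¬((ψ ≡ φ) ∧ ψ) = ¬2/3 = 1/3
φ ⊃ ψ = 1/2 ⊃ 5/6 = 1
φ ≡ ψ = 1/2 ≡ 5/6 = 2/3
(φ ⊃ ψ) ⊃ (φ ≡ ψ) = 1 ⊃ 2/3 = 2/3
¬((ψ ≡ φ) ∧ ψ) ∧ ((φ ⊃ ψ) ⊃ (φ ≡ ψ)) = 1/3 ∧ 2/3 = 1/3
ψ ⊃ ψ = 5/6 ⊃ 5/6 = 1
φ ≡ φ = 1/2 ≡ 1/2 = 1
ψ ≡ ψ = 5/6 ≡ 5/6 = 1
(φ ≡ φ) ∧ (ψ ≡ ψ) = 1 ∧ 1 = 1
(ψ ⊃ ψ) ≡ ((φ ≡ φ) ∧ (ψ ≡ ψ)) = 1 ≡ 1 = 1
ψ ∧ ψ = 5/6 ∧ 5/6 = 5/6
¬(ψ ∧ ψ) = ¬5/6 = 1/6
¬¬(ψ ∧ ψ) = ¬1/6 = 5/6
((ψ ⊃ ψ) ≡ ((φ ≡ φ) ∧ (ψ ≡ ψ))) ∧ ¬¬(ψ ∧ ψ) = 1 ∧ 5/6 = 5/6
(¬((ψ ≡ φ) ∧ ψ) ∧ ((φ ⊃ ψ) ⊃ (φ ≡ ψ))) ≡ (((ψ ⊃ ψ) ≡ ((φ ≡ φ) ∧ (ψ ≡ ψ))) ∧ ¬¬(ψ ∧ ψ)) = 1/3 ≡ 5/6 = 1/2
(((φ ≡ ψ) ∧ ¬(ψ ⊃ φ)) ∧ ((¬ψ ⊃ ¬φ) ∧ (ψ ∧ ψ))) ∧ ((¬((ψ ≡ φ) ∧ ψ) ∧ ((φ ⊃ ψ) ⊃ (φ ≡ ψ))) ≡ (((ψ ⊃ ψ) ≡ ((φ ≡ φ) ∧ (ψ ≡ ψ))) ∧ ¬¬(ψ ∧ ψ))) = 1/3 ∧ 1/2 = 1/3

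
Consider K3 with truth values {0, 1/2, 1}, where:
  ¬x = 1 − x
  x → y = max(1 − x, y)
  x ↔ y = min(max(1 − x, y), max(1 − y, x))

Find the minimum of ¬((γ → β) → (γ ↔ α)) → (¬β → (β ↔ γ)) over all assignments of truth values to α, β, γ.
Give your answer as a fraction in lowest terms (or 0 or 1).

Take α = 0, β = 0, γ = 1/2:
γ → β = 1/2 → 0 = 1/2
γ ↔ α = 1/2 ↔ 0 = 1/2
(γ → β) → (γ ↔ α) = 1/2 → 1/2 = 1/2
¬((γ → β) → (γ ↔ α)) = ¬1/2 = 1/2
¬β = ¬0 = 1
β ↔ γ = 0 ↔ 1/2 = 1/2
¬β → (β ↔ γ) = 1 → 1/2 = 1/2
¬((γ → β) → (γ ↔ α)) → (¬β → (β ↔ γ)) = 1/2 → 1/2 = 1/2
No assignment yields a value below 1/2, so this is the minimum.

1/2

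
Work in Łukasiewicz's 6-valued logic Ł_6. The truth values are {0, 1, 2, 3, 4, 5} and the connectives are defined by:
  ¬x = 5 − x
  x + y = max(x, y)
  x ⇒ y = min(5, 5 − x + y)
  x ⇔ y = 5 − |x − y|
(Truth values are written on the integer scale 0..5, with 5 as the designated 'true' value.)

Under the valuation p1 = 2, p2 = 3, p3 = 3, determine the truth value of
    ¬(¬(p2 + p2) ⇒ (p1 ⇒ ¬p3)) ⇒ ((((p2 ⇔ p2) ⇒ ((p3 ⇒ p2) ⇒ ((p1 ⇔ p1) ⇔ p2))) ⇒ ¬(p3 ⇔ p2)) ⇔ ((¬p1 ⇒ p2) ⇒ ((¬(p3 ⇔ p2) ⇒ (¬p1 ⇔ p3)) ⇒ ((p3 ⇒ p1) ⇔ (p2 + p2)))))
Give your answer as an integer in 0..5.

p2 + p2 = 3 + 3 = 3
¬(p2 + p2) = ¬3 = 2
¬p3 = ¬3 = 2
p1 ⇒ ¬p3 = 2 ⇒ 2 = 5
¬(p2 + p2) ⇒ (p1 ⇒ ¬p3) = 2 ⇒ 5 = 5
¬(¬(p2 + p2) ⇒ (p1 ⇒ ¬p3)) = ¬5 = 0
p2 ⇔ p2 = 3 ⇔ 3 = 5
p3 ⇒ p2 = 3 ⇒ 3 = 5
p1 ⇔ p1 = 2 ⇔ 2 = 5
(p1 ⇔ p1) ⇔ p2 = 5 ⇔ 3 = 3
(p3 ⇒ p2) ⇒ ((p1 ⇔ p1) ⇔ p2) = 5 ⇒ 3 = 3
(p2 ⇔ p2) ⇒ ((p3 ⇒ p2) ⇒ ((p1 ⇔ p1) ⇔ p2)) = 5 ⇒ 3 = 3
p3 ⇔ p2 = 3 ⇔ 3 = 5
¬(p3 ⇔ p2) = ¬5 = 0
((p2 ⇔ p2) ⇒ ((p3 ⇒ p2) ⇒ ((p1 ⇔ p1) ⇔ p2))) ⇒ ¬(p3 ⇔ p2) = 3 ⇒ 0 = 2
¬p1 = ¬2 = 3
¬p1 ⇒ p2 = 3 ⇒ 3 = 5
p3 ⇔ p2 = 3 ⇔ 3 = 5
¬(p3 ⇔ p2) = ¬5 = 0
¬p1 = ¬2 = 3
¬p1 ⇔ p3 = 3 ⇔ 3 = 5
¬(p3 ⇔ p2) ⇒ (¬p1 ⇔ p3) = 0 ⇒ 5 = 5
p3 ⇒ p1 = 3 ⇒ 2 = 4
p2 + p2 = 3 + 3 = 3
(p3 ⇒ p1) ⇔ (p2 + p2) = 4 ⇔ 3 = 4
(¬(p3 ⇔ p2) ⇒ (¬p1 ⇔ p3)) ⇒ ((p3 ⇒ p1) ⇔ (p2 + p2)) = 5 ⇒ 4 = 4
(¬p1 ⇒ p2) ⇒ ((¬(p3 ⇔ p2) ⇒ (¬p1 ⇔ p3)) ⇒ ((p3 ⇒ p1) ⇔ (p2 + p2))) = 5 ⇒ 4 = 4
(((p2 ⇔ p2) ⇒ ((p3 ⇒ p2) ⇒ ((p1 ⇔ p1) ⇔ p2))) ⇒ ¬(p3 ⇔ p2)) ⇔ ((¬p1 ⇒ p2) ⇒ ((¬(p3 ⇔ p2) ⇒ (¬p1 ⇔ p3)) ⇒ ((p3 ⇒ p1) ⇔ (p2 + p2)))) = 2 ⇔ 4 = 3
¬(¬(p2 + p2) ⇒ (p1 ⇒ ¬p3)) ⇒ ((((p2 ⇔ p2) ⇒ ((p3 ⇒ p2) ⇒ ((p1 ⇔ p1) ⇔ p2))) ⇒ ¬(p3 ⇔ p2)) ⇔ ((¬p1 ⇒ p2) ⇒ ((¬(p3 ⇔ p2) ⇒ (¬p1 ⇔ p3)) ⇒ ((p3 ⇒ p1) ⇔ (p2 + p2))))) = 0 ⇒ 3 = 5

5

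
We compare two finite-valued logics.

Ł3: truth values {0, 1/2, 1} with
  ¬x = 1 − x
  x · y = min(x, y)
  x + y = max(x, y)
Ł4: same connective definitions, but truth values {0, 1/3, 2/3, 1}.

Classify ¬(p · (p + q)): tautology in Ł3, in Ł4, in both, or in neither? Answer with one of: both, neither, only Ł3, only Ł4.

neither

In Ł3: at p = 1/2, q = 0 the value is 1/2 — not a tautology.
In Ł4: at p = 1/3, q = 0 the value is 2/3 — not a tautology.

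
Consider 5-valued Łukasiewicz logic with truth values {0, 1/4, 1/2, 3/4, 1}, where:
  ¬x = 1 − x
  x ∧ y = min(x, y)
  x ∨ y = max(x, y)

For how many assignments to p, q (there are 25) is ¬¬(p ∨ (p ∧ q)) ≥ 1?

5

value 1: 5 assignments (counts)
value 3/4: 5 assignments
value 1/2: 5 assignments
value 1/4: 5 assignments
value 0: 5 assignments
So 5 of the 25 assignments meet the threshold.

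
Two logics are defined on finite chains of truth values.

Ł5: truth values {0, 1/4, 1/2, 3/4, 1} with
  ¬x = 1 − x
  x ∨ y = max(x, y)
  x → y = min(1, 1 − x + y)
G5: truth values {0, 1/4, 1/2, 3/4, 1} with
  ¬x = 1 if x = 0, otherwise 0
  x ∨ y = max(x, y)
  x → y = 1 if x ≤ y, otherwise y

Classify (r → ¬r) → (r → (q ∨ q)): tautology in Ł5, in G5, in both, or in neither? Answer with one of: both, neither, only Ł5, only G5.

In Ł5: at q = 0, r = 1/4 the value is 3/4 — not a tautology.
In G5: every assignment gives 1 — tautology.

only G5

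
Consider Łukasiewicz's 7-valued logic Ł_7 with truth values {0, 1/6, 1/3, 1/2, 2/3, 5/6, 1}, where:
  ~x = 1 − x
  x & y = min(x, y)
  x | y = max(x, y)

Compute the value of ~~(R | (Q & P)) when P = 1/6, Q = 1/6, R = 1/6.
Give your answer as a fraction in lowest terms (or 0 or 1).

1/6

Q & P = 1/6 & 1/6 = 1/6
R | (Q & P) = 1/6 | 1/6 = 1/6
~(R | (Q & P)) = ~1/6 = 5/6
~~(R | (Q & P)) = ~5/6 = 1/6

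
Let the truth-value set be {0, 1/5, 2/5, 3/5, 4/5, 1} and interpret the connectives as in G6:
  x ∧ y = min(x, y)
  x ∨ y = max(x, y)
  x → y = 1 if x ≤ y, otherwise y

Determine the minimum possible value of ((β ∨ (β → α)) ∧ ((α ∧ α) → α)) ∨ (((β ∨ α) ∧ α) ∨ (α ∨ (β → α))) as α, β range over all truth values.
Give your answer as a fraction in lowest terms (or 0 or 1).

Take α = 0, β = 1/5:
β → α = 1/5 → 0 = 0
β ∨ (β → α) = 1/5 ∨ 0 = 1/5
α ∧ α = 0 ∧ 0 = 0
(α ∧ α) → α = 0 → 0 = 1
(β ∨ (β → α)) ∧ ((α ∧ α) → α) = 1/5 ∧ 1 = 1/5
β ∨ α = 1/5 ∨ 0 = 1/5
(β ∨ α) ∧ α = 1/5 ∧ 0 = 0
β → α = 1/5 → 0 = 0
α ∨ (β → α) = 0 ∨ 0 = 0
((β ∨ α) ∧ α) ∨ (α ∨ (β → α)) = 0 ∨ 0 = 0
((β ∨ (β → α)) ∧ ((α ∧ α) → α)) ∨ (((β ∨ α) ∧ α) ∨ (α ∨ (β → α))) = 1/5 ∨ 0 = 1/5
No assignment yields a value below 1/5, so this is the minimum.

1/5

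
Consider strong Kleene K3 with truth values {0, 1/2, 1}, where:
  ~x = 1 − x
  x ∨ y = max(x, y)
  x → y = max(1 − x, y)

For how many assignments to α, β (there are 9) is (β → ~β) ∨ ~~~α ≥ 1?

5

α = 0, β = 0 ↦ 1  ≥
α = 0, β = 1/2 ↦ 1  ≥
α = 0, β = 1 ↦ 1  ≥
α = 1/2, β = 0 ↦ 1  ≥
α = 1/2, β = 1/2 ↦ 1/2  <
α = 1/2, β = 1 ↦ 1/2  <
α = 1, β = 0 ↦ 1  ≥
α = 1, β = 1/2 ↦ 1/2  <
α = 1, β = 1 ↦ 0  <
So 5 of the 9 assignments meet the threshold.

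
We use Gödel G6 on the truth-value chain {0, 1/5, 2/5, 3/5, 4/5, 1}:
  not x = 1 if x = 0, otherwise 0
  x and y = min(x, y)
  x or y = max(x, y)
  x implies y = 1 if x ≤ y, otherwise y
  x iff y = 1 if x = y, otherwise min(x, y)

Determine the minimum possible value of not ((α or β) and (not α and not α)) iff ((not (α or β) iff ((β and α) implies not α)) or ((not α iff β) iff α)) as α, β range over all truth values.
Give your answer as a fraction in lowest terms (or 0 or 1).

Take α = 1/5, β = 0:
α or β = 1/5 or 0 = 1/5
not α = not 1/5 = 0
not α = not 1/5 = 0
not α and not α = 0 and 0 = 0
(α or β) and (not α and not α) = 1/5 and 0 = 0
not ((α or β) and (not α and not α)) = not 0 = 1
α or β = 1/5 or 0 = 1/5
not (α or β) = not 1/5 = 0
β and α = 0 and 1/5 = 0
not α = not 1/5 = 0
(β and α) implies not α = 0 implies 0 = 1
not (α or β) iff ((β and α) implies not α) = 0 iff 1 = 0
not α = not 1/5 = 0
not α iff β = 0 iff 0 = 1
(not α iff β) iff α = 1 iff 1/5 = 1/5
(not (α or β) iff ((β and α) implies not α)) or ((not α iff β) iff α) = 0 or 1/5 = 1/5
not ((α or β) and (not α and not α)) iff ((not (α or β) iff ((β and α) implies not α)) or ((not α iff β) iff α)) = 1 iff 1/5 = 1/5
No assignment yields a value below 1/5, so this is the minimum.

1/5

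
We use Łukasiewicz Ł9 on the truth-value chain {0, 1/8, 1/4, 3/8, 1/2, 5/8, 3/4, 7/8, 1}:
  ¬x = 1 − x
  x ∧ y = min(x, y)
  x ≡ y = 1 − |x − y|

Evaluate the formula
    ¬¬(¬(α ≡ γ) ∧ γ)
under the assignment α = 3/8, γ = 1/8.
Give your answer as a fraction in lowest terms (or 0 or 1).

1/8

α ≡ γ = 3/8 ≡ 1/8 = 3/4
¬(α ≡ γ) = ¬3/4 = 1/4
¬(α ≡ γ) ∧ γ = 1/4 ∧ 1/8 = 1/8
¬(¬(α ≡ γ) ∧ γ) = ¬1/8 = 7/8
¬¬(¬(α ≡ γ) ∧ γ) = ¬7/8 = 1/8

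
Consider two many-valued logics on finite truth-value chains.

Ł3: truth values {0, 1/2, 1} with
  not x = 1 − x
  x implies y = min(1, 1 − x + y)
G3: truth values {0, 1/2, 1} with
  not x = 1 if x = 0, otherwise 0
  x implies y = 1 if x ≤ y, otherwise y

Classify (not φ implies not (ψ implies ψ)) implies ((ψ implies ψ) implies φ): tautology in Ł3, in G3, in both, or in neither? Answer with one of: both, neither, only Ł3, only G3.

In Ł3: every assignment gives 1 — tautology.
In G3: at φ = 1/2, ψ = 0 the value is 1/2 — not a tautology.

only Ł3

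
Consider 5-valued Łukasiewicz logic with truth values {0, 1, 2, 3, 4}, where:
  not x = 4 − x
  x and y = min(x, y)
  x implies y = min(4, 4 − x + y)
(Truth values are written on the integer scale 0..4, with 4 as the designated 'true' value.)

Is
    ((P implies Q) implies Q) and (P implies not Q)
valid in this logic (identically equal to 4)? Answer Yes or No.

No

Counterexample: take P = 0, Q = 0.
P implies Q = 0 implies 0 = 4
(P implies Q) implies Q = 4 implies 0 = 0
not Q = not 0 = 4
P implies not Q = 0 implies 4 = 4
((P implies Q) implies Q) and (P implies not Q) = 0 and 4 = 0
This gives 0 ≠ 4.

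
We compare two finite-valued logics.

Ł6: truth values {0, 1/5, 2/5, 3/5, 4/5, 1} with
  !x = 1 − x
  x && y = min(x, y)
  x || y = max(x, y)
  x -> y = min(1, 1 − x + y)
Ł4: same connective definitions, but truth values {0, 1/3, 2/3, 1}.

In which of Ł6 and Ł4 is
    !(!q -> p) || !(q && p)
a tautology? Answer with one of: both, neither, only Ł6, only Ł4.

neither

In Ł6: at p = 1/5, q = 1/5 the value is 4/5 — not a tautology.
In Ł4: at p = 1/3, q = 1/3 the value is 2/3 — not a tautology.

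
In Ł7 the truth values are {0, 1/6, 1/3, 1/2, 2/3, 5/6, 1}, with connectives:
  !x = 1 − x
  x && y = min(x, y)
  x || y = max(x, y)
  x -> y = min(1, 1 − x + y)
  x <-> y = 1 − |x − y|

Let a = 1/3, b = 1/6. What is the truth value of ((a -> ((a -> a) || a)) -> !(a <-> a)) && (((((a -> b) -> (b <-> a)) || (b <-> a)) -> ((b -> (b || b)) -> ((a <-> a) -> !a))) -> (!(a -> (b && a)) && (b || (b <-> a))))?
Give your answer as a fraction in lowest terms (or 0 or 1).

a -> a = 1/3 -> 1/3 = 1
(a -> a) || a = 1 || 1/3 = 1
a -> ((a -> a) || a) = 1/3 -> 1 = 1
a <-> a = 1/3 <-> 1/3 = 1
!(a <-> a) = !1 = 0
(a -> ((a -> a) || a)) -> !(a <-> a) = 1 -> 0 = 0
a -> b = 1/3 -> 1/6 = 5/6
b <-> a = 1/6 <-> 1/3 = 5/6
(a -> b) -> (b <-> a) = 5/6 -> 5/6 = 1
b <-> a = 1/6 <-> 1/3 = 5/6
((a -> b) -> (b <-> a)) || (b <-> a) = 1 || 5/6 = 1
b || b = 1/6 || 1/6 = 1/6
b -> (b || b) = 1/6 -> 1/6 = 1
a <-> a = 1/3 <-> 1/3 = 1
!a = !1/3 = 2/3
(a <-> a) -> !a = 1 -> 2/3 = 2/3
(b -> (b || b)) -> ((a <-> a) -> !a) = 1 -> 2/3 = 2/3
(((a -> b) -> (b <-> a)) || (b <-> a)) -> ((b -> (b || b)) -> ((a <-> a) -> !a)) = 1 -> 2/3 = 2/3
b && a = 1/6 && 1/3 = 1/6
a -> (b && a) = 1/3 -> 1/6 = 5/6
!(a -> (b && a)) = !5/6 = 1/6
b <-> a = 1/6 <-> 1/3 = 5/6
b || (b <-> a) = 1/6 || 5/6 = 5/6
!(a -> (b && a)) && (b || (b <-> a)) = 1/6 && 5/6 = 1/6
((((a -> b) -> (b <-> a)) || (b <-> a)) -> ((b -> (b || b)) -> ((a <-> a) -> !a))) -> (!(a -> (b && a)) && (b || (b <-> a))) = 2/3 -> 1/6 = 1/2
((a -> ((a -> a) || a)) -> !(a <-> a)) && (((((a -> b) -> (b <-> a)) || (b <-> a)) -> ((b -> (b || b)) -> ((a <-> a) -> !a))) -> (!(a -> (b && a)) && (b || (b <-> a)))) = 0 && 1/2 = 0

0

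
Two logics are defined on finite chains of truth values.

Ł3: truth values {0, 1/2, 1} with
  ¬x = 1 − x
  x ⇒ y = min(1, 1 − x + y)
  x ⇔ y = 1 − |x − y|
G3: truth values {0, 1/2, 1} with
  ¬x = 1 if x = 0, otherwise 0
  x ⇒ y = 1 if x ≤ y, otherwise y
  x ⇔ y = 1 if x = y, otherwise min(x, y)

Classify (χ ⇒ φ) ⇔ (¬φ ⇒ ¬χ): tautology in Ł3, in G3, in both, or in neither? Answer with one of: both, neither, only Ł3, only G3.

In Ł3: every assignment gives 1 — tautology.
In G3: at φ = 1/2, χ = 1 the value is 1/2 — not a tautology.

only Ł3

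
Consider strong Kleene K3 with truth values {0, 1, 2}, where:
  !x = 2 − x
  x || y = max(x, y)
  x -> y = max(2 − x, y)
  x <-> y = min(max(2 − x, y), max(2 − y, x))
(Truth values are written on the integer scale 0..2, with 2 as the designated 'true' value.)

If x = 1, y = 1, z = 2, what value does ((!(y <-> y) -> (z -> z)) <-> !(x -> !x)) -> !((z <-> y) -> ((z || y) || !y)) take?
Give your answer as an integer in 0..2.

y <-> y = 1 <-> 1 = 1
!(y <-> y) = !1 = 1
z -> z = 2 -> 2 = 2
!(y <-> y) -> (z -> z) = 1 -> 2 = 2
!x = !1 = 1
x -> !x = 1 -> 1 = 1
!(x -> !x) = !1 = 1
(!(y <-> y) -> (z -> z)) <-> !(x -> !x) = 2 <-> 1 = 1
z <-> y = 2 <-> 1 = 1
z || y = 2 || 1 = 2
!y = !1 = 1
(z || y) || !y = 2 || 1 = 2
(z <-> y) -> ((z || y) || !y) = 1 -> 2 = 2
!((z <-> y) -> ((z || y) || !y)) = !2 = 0
((!(y <-> y) -> (z -> z)) <-> !(x -> !x)) -> !((z <-> y) -> ((z || y) || !y)) = 1 -> 0 = 1

1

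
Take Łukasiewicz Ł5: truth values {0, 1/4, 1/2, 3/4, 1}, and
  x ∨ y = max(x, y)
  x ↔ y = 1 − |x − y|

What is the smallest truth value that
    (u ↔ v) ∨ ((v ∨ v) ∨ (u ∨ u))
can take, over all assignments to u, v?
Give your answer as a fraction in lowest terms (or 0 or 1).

Take u = 0, v = 1/2:
u ↔ v = 0 ↔ 1/2 = 1/2
v ∨ v = 1/2 ∨ 1/2 = 1/2
u ∨ u = 0 ∨ 0 = 0
(v ∨ v) ∨ (u ∨ u) = 1/2 ∨ 0 = 1/2
(u ↔ v) ∨ ((v ∨ v) ∨ (u ∨ u)) = 1/2 ∨ 1/2 = 1/2
No assignment yields a value below 1/2, so this is the minimum.

1/2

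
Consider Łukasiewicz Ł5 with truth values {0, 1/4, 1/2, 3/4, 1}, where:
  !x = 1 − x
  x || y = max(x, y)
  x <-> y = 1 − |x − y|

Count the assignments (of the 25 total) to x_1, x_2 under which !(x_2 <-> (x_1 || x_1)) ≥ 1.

2

value 1: 2 assignments (counts)
value 3/4: 4 assignments
value 1/2: 6 assignments
value 1/4: 8 assignments
value 0: 5 assignments
So 2 of the 25 assignments meet the threshold.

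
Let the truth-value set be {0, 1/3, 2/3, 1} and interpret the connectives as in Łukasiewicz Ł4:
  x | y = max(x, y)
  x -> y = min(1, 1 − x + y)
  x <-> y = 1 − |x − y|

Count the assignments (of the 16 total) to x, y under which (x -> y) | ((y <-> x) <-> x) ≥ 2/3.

14

x = 0, y = 0 ↦ 1  ≥
x = 0, y = 1/3 ↦ 1  ≥
x = 0, y = 2/3 ↦ 1  ≥
x = 0, y = 1 ↦ 1  ≥
x = 1/3, y = 0 ↦ 2/3  ≥
x = 1/3, y = 1/3 ↦ 1  ≥
x = 1/3, y = 2/3 ↦ 1  ≥
x = 1/3, y = 1 ↦ 1  ≥
x = 2/3, y = 0 ↦ 2/3  ≥
x = 2/3, y = 1/3 ↦ 1  ≥
x = 2/3, y = 2/3 ↦ 1  ≥
x = 2/3, y = 1 ↦ 1  ≥
x = 1, y = 0 ↦ 0  <
x = 1, y = 1/3 ↦ 1/3  <
x = 1, y = 2/3 ↦ 2/3  ≥
x = 1, y = 1 ↦ 1  ≥
So 14 of the 16 assignments meet the threshold.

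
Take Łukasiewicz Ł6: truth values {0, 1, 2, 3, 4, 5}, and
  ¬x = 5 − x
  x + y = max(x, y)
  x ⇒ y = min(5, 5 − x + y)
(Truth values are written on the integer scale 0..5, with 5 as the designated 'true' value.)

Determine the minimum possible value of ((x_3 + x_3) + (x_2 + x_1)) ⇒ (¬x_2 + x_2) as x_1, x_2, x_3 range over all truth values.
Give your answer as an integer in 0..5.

Take x_1 = 0, x_2 = 2, x_3 = 5:
x_3 + x_3 = 5 + 5 = 5
x_2 + x_1 = 2 + 0 = 2
(x_3 + x_3) + (x_2 + x_1) = 5 + 2 = 5
¬x_2 = ¬2 = 3
¬x_2 + x_2 = 3 + 2 = 3
((x_3 + x_3) + (x_2 + x_1)) ⇒ (¬x_2 + x_2) = 5 ⇒ 3 = 3
No assignment yields a value below 3, so this is the minimum.

3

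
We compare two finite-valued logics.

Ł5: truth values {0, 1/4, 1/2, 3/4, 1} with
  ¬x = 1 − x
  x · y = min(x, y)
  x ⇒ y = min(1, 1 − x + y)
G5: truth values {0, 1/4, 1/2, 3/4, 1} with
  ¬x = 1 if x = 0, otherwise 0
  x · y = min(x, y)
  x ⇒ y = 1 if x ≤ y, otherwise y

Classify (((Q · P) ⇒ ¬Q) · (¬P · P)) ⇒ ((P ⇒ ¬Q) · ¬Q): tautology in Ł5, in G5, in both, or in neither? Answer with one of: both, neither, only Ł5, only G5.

only G5

In Ł5: at P = 1/4, Q = 1 the value is 3/4 — not a tautology.
In G5: every assignment gives 1 — tautology.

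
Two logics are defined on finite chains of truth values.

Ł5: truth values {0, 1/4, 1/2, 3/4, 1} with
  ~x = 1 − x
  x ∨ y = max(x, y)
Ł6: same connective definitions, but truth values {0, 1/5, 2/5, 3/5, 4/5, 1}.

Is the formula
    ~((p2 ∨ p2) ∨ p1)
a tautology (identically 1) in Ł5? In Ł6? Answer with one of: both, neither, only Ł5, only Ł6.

In Ł5: at p1 = 0, p2 = 1/4 the value is 3/4 — not a tautology.
In Ł6: at p1 = 0, p2 = 1/5 the value is 4/5 — not a tautology.

neither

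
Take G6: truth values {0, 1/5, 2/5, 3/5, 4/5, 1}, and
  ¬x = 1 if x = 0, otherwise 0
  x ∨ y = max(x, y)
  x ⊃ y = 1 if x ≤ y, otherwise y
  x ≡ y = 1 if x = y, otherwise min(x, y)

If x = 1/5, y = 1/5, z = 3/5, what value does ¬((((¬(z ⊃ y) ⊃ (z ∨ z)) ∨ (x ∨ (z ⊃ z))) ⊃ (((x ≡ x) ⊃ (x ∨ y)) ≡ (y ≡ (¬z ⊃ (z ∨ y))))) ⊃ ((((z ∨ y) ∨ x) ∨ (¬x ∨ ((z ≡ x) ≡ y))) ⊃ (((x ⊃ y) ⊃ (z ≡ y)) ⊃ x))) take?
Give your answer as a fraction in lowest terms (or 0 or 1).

0

z ⊃ y = 3/5 ⊃ 1/5 = 1/5
¬(z ⊃ y) = ¬1/5 = 0
z ∨ z = 3/5 ∨ 3/5 = 3/5
¬(z ⊃ y) ⊃ (z ∨ z) = 0 ⊃ 3/5 = 1
z ⊃ z = 3/5 ⊃ 3/5 = 1
x ∨ (z ⊃ z) = 1/5 ∨ 1 = 1
(¬(z ⊃ y) ⊃ (z ∨ z)) ∨ (x ∨ (z ⊃ z)) = 1 ∨ 1 = 1
x ≡ x = 1/5 ≡ 1/5 = 1
x ∨ y = 1/5 ∨ 1/5 = 1/5
(x ≡ x) ⊃ (x ∨ y) = 1 ⊃ 1/5 = 1/5
¬z = ¬3/5 = 0
z ∨ y = 3/5 ∨ 1/5 = 3/5
¬z ⊃ (z ∨ y) = 0 ⊃ 3/5 = 1
y ≡ (¬z ⊃ (z ∨ y)) = 1/5 ≡ 1 = 1/5
((x ≡ x) ⊃ (x ∨ y)) ≡ (y ≡ (¬z ⊃ (z ∨ y))) = 1/5 ≡ 1/5 = 1
((¬(z ⊃ y) ⊃ (z ∨ z)) ∨ (x ∨ (z ⊃ z))) ⊃ (((x ≡ x) ⊃ (x ∨ y)) ≡ (y ≡ (¬z ⊃ (z ∨ y)))) = 1 ⊃ 1 = 1
z ∨ y = 3/5 ∨ 1/5 = 3/5
(z ∨ y) ∨ x = 3/5 ∨ 1/5 = 3/5
¬x = ¬1/5 = 0
z ≡ x = 3/5 ≡ 1/5 = 1/5
(z ≡ x) ≡ y = 1/5 ≡ 1/5 = 1
¬x ∨ ((z ≡ x) ≡ y) = 0 ∨ 1 = 1
((z ∨ y) ∨ x) ∨ (¬x ∨ ((z ≡ x) ≡ y)) = 3/5 ∨ 1 = 1
x ⊃ y = 1/5 ⊃ 1/5 = 1
z ≡ y = 3/5 ≡ 1/5 = 1/5
(x ⊃ y) ⊃ (z ≡ y) = 1 ⊃ 1/5 = 1/5
((x ⊃ y) ⊃ (z ≡ y)) ⊃ x = 1/5 ⊃ 1/5 = 1
(((z ∨ y) ∨ x) ∨ (¬x ∨ ((z ≡ x) ≡ y))) ⊃ (((x ⊃ y) ⊃ (z ≡ y)) ⊃ x) = 1 ⊃ 1 = 1
(((¬(z ⊃ y) ⊃ (z ∨ z)) ∨ (x ∨ (z ⊃ z))) ⊃ (((x ≡ x) ⊃ (x ∨ y)) ≡ (y ≡ (¬z ⊃ (z ∨ y))))) ⊃ ((((z ∨ y) ∨ x) ∨ (¬x ∨ ((z ≡ x) ≡ y))) ⊃ (((x ⊃ y) ⊃ (z ≡ y)) ⊃ x)) = 1 ⊃ 1 = 1
¬((((¬(z ⊃ y) ⊃ (z ∨ z)) ∨ (x ∨ (z ⊃ z))) ⊃ (((x ≡ x) ⊃ (x ∨ y)) ≡ (y ≡ (¬z ⊃ (z ∨ y))))) ⊃ ((((z ∨ y) ∨ x) ∨ (¬x ∨ ((z ≡ x) ≡ y))) ⊃ (((x ⊃ y) ⊃ (z ≡ y)) ⊃ x))) = ¬1 = 0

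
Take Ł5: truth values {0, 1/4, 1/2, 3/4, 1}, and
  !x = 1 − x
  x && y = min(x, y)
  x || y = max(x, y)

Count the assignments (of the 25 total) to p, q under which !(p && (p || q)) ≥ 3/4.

value 1: 5 assignments (counts)
value 3/4: 5 assignments (counts)
value 1/2: 5 assignments
value 1/4: 5 assignments
value 0: 5 assignments
So 10 of the 25 assignments meet the threshold.

10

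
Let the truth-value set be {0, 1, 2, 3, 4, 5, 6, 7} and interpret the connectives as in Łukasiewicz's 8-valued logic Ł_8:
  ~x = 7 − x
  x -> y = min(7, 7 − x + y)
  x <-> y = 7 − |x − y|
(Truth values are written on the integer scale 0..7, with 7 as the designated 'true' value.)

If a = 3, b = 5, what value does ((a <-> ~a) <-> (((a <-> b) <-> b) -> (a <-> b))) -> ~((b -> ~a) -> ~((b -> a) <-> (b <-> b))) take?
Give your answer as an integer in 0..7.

5

~a = ~3 = 4
a <-> ~a = 3 <-> 4 = 6
a <-> b = 3 <-> 5 = 5
(a <-> b) <-> b = 5 <-> 5 = 7
a <-> b = 3 <-> 5 = 5
((a <-> b) <-> b) -> (a <-> b) = 7 -> 5 = 5
(a <-> ~a) <-> (((a <-> b) <-> b) -> (a <-> b)) = 6 <-> 5 = 6
~a = ~3 = 4
b -> ~a = 5 -> 4 = 6
b -> a = 5 -> 3 = 5
b <-> b = 5 <-> 5 = 7
(b -> a) <-> (b <-> b) = 5 <-> 7 = 5
~((b -> a) <-> (b <-> b)) = ~5 = 2
(b -> ~a) -> ~((b -> a) <-> (b <-> b)) = 6 -> 2 = 3
~((b -> ~a) -> ~((b -> a) <-> (b <-> b))) = ~3 = 4
((a <-> ~a) <-> (((a <-> b) <-> b) -> (a <-> b))) -> ~((b -> ~a) -> ~((b -> a) <-> (b <-> b))) = 6 -> 4 = 5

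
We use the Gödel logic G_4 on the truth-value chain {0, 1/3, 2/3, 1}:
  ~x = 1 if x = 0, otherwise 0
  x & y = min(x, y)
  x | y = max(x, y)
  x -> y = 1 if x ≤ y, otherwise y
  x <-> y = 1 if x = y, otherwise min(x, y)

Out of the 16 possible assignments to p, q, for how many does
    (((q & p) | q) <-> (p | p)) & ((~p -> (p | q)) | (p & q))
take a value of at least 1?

3

p = 0, q = 0 ↦ 0  <
p = 0, q = 1/3 ↦ 0  <
p = 0, q = 2/3 ↦ 0  <
p = 0, q = 1 ↦ 0  <
p = 1/3, q = 0 ↦ 0  <
p = 1/3, q = 1/3 ↦ 1  ≥
p = 1/3, q = 2/3 ↦ 1/3  <
p = 1/3, q = 1 ↦ 1/3  <
p = 2/3, q = 0 ↦ 0  <
p = 2/3, q = 1/3 ↦ 1/3  <
p = 2/3, q = 2/3 ↦ 1  ≥
p = 2/3, q = 1 ↦ 2/3  <
p = 1, q = 0 ↦ 0  <
p = 1, q = 1/3 ↦ 1/3  <
p = 1, q = 2/3 ↦ 2/3  <
p = 1, q = 1 ↦ 1  ≥
So 3 of the 16 assignments meet the threshold.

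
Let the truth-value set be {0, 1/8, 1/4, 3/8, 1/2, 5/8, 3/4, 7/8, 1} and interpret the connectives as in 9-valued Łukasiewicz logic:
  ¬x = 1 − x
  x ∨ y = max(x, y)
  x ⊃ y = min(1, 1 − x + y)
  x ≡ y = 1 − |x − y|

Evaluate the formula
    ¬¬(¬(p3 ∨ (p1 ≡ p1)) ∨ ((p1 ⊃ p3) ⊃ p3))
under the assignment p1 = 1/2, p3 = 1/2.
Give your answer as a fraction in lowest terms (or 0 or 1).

1/2

p1 ≡ p1 = 1/2 ≡ 1/2 = 1
p3 ∨ (p1 ≡ p1) = 1/2 ∨ 1 = 1
¬(p3 ∨ (p1 ≡ p1)) = ¬1 = 0
p1 ⊃ p3 = 1/2 ⊃ 1/2 = 1
(p1 ⊃ p3) ⊃ p3 = 1 ⊃ 1/2 = 1/2
¬(p3 ∨ (p1 ≡ p1)) ∨ ((p1 ⊃ p3) ⊃ p3) = 0 ∨ 1/2 = 1/2
¬(¬(p3 ∨ (p1 ≡ p1)) ∨ ((p1 ⊃ p3) ⊃ p3)) = ¬1/2 = 1/2
¬¬(¬(p3 ∨ (p1 ≡ p1)) ∨ ((p1 ⊃ p3) ⊃ p3)) = ¬1/2 = 1/2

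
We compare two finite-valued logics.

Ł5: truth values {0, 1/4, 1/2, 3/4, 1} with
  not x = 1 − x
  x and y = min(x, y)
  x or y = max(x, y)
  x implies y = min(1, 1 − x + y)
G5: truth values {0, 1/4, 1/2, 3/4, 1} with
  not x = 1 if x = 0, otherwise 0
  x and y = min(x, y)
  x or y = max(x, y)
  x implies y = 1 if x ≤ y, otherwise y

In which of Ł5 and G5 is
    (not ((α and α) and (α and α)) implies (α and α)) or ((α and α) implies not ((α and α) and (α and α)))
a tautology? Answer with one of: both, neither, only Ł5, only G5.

In Ł5: every assignment gives 1 — tautology.
In G5: every assignment gives 1 — tautology.

both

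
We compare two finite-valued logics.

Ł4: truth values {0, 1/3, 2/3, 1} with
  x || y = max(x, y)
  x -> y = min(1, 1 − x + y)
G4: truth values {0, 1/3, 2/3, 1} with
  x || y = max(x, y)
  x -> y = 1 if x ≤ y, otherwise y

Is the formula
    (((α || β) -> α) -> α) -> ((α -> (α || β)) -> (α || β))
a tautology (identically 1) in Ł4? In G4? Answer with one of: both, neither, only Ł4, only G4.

only Ł4

In Ł4: every assignment gives 1 — tautology.
In G4: at α = 0, β = 1/3 the value is 1/3 — not a tautology.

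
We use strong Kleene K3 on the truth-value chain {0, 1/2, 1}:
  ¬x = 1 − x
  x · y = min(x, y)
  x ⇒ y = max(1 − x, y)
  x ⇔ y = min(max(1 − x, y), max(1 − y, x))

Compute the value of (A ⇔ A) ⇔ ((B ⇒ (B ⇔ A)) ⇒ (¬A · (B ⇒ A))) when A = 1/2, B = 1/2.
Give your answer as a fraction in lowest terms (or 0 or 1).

A ⇔ A = 1/2 ⇔ 1/2 = 1/2
B ⇔ A = 1/2 ⇔ 1/2 = 1/2
B ⇒ (B ⇔ A) = 1/2 ⇒ 1/2 = 1/2
¬A = ¬1/2 = 1/2
B ⇒ A = 1/2 ⇒ 1/2 = 1/2
¬A · (B ⇒ A) = 1/2 · 1/2 = 1/2
(B ⇒ (B ⇔ A)) ⇒ (¬A · (B ⇒ A)) = 1/2 ⇒ 1/2 = 1/2
(A ⇔ A) ⇔ ((B ⇒ (B ⇔ A)) ⇒ (¬A · (B ⇒ A))) = 1/2 ⇔ 1/2 = 1/2

1/2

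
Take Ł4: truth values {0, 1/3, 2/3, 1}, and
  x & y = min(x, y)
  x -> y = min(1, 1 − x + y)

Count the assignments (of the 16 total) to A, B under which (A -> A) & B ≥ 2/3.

8

A = 0, B = 0 ↦ 0  <
A = 0, B = 1/3 ↦ 1/3  <
A = 0, B = 2/3 ↦ 2/3  ≥
A = 0, B = 1 ↦ 1  ≥
A = 1/3, B = 0 ↦ 0  <
A = 1/3, B = 1/3 ↦ 1/3  <
A = 1/3, B = 2/3 ↦ 2/3  ≥
A = 1/3, B = 1 ↦ 1  ≥
A = 2/3, B = 0 ↦ 0  <
A = 2/3, B = 1/3 ↦ 1/3  <
A = 2/3, B = 2/3 ↦ 2/3  ≥
A = 2/3, B = 1 ↦ 1  ≥
A = 1, B = 0 ↦ 0  <
A = 1, B = 1/3 ↦ 1/3  <
A = 1, B = 2/3 ↦ 2/3  ≥
A = 1, B = 1 ↦ 1  ≥
So 8 of the 16 assignments meet the threshold.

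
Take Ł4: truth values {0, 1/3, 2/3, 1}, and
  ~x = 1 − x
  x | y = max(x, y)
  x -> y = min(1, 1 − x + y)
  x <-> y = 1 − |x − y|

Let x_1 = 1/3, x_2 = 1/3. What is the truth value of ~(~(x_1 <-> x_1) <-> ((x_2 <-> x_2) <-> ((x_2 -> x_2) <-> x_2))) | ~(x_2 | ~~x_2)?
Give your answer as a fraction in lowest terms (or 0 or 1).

x_1 <-> x_1 = 1/3 <-> 1/3 = 1
~(x_1 <-> x_1) = ~1 = 0
x_2 <-> x_2 = 1/3 <-> 1/3 = 1
x_2 -> x_2 = 1/3 -> 1/3 = 1
(x_2 -> x_2) <-> x_2 = 1 <-> 1/3 = 1/3
(x_2 <-> x_2) <-> ((x_2 -> x_2) <-> x_2) = 1 <-> 1/3 = 1/3
~(x_1 <-> x_1) <-> ((x_2 <-> x_2) <-> ((x_2 -> x_2) <-> x_2)) = 0 <-> 1/3 = 2/3
~(~(x_1 <-> x_1) <-> ((x_2 <-> x_2) <-> ((x_2 -> x_2) <-> x_2))) = ~2/3 = 1/3
~x_2 = ~1/3 = 2/3
~~x_2 = ~2/3 = 1/3
x_2 | ~~x_2 = 1/3 | 1/3 = 1/3
~(x_2 | ~~x_2) = ~1/3 = 2/3
~(~(x_1 <-> x_1) <-> ((x_2 <-> x_2) <-> ((x_2 -> x_2) <-> x_2))) | ~(x_2 | ~~x_2) = 1/3 | 2/3 = 2/3

2/3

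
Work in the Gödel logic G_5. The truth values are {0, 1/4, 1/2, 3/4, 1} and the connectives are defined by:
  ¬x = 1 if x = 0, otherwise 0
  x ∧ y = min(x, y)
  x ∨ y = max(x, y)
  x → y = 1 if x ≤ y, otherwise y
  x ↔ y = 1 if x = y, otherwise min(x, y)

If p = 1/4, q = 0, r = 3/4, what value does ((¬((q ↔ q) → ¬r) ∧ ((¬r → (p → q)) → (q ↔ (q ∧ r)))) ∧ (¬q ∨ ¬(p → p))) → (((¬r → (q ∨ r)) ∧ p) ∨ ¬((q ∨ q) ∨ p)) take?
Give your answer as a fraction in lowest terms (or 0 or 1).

1/4

q ↔ q = 0 ↔ 0 = 1
¬r = ¬3/4 = 0
(q ↔ q) → ¬r = 1 → 0 = 0
¬((q ↔ q) → ¬r) = ¬0 = 1
¬r = ¬3/4 = 0
p → q = 1/4 → 0 = 0
¬r → (p → q) = 0 → 0 = 1
q ∧ r = 0 ∧ 3/4 = 0
q ↔ (q ∧ r) = 0 ↔ 0 = 1
(¬r → (p → q)) → (q ↔ (q ∧ r)) = 1 → 1 = 1
¬((q ↔ q) → ¬r) ∧ ((¬r → (p → q)) → (q ↔ (q ∧ r))) = 1 ∧ 1 = 1
¬q = ¬0 = 1
p → p = 1/4 → 1/4 = 1
¬(p → p) = ¬1 = 0
¬q ∨ ¬(p → p) = 1 ∨ 0 = 1
(¬((q ↔ q) → ¬r) ∧ ((¬r → (p → q)) → (q ↔ (q ∧ r)))) ∧ (¬q ∨ ¬(p → p)) = 1 ∧ 1 = 1
¬r = ¬3/4 = 0
q ∨ r = 0 ∨ 3/4 = 3/4
¬r → (q ∨ r) = 0 → 3/4 = 1
(¬r → (q ∨ r)) ∧ p = 1 ∧ 1/4 = 1/4
q ∨ q = 0 ∨ 0 = 0
(q ∨ q) ∨ p = 0 ∨ 1/4 = 1/4
¬((q ∨ q) ∨ p) = ¬1/4 = 0
((¬r → (q ∨ r)) ∧ p) ∨ ¬((q ∨ q) ∨ p) = 1/4 ∨ 0 = 1/4
((¬((q ↔ q) → ¬r) ∧ ((¬r → (p → q)) → (q ↔ (q ∧ r)))) ∧ (¬q ∨ ¬(p → p))) → (((¬r → (q ∨ r)) ∧ p) ∨ ¬((q ∨ q) ∨ p)) = 1 → 1/4 = 1/4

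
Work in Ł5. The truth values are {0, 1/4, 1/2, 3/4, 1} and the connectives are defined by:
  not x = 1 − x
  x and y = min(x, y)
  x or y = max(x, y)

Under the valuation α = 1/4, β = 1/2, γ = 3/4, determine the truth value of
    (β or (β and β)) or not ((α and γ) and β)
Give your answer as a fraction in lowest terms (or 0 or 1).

3/4

β and β = 1/2 and 1/2 = 1/2
β or (β and β) = 1/2 or 1/2 = 1/2
α and γ = 1/4 and 3/4 = 1/4
(α and γ) and β = 1/4 and 1/2 = 1/4
not ((α and γ) and β) = not 1/4 = 3/4
(β or (β and β)) or not ((α and γ) and β) = 1/2 or 3/4 = 3/4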